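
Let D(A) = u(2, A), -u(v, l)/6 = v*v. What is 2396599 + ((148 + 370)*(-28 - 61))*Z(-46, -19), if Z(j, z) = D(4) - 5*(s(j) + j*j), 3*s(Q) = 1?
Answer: 1474017131/3 ≈ 4.9134e+8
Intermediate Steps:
s(Q) = 1/3 (s(Q) = (1/3)*1 = 1/3)
u(v, l) = -6*v**2 (u(v, l) = -6*v*v = -6*v**2)
D(A) = -24 (D(A) = -6*2**2 = -6*4 = -24)
Z(j, z) = -77/3 - 5*j**2 (Z(j, z) = -24 - 5*(1/3 + j*j) = -24 - 5*(1/3 + j**2) = -24 + (-5/3 - 5*j**2) = -77/3 - 5*j**2)
2396599 + ((148 + 370)*(-28 - 61))*Z(-46, -19) = 2396599 + ((148 + 370)*(-28 - 61))*(-77/3 - 5*(-46)**2) = 2396599 + (518*(-89))*(-77/3 - 5*2116) = 2396599 - 46102*(-77/3 - 10580) = 2396599 - 46102*(-31817/3) = 2396599 + 1466827334/3 = 1474017131/3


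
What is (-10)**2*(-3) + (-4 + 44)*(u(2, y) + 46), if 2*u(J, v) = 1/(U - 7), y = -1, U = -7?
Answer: 10770/7 ≈ 1538.6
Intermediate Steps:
u(J, v) = -1/28 (u(J, v) = 1/(2*(-7 - 7)) = (1/2)/(-14) = (1/2)*(-1/14) = -1/28)
(-10)**2*(-3) + (-4 + 44)*(u(2, y) + 46) = (-10)**2*(-3) + (-4 + 44)*(-1/28 + 46) = 100*(-3) + 40*(1287/28) = -300 + 12870/7 = 10770/7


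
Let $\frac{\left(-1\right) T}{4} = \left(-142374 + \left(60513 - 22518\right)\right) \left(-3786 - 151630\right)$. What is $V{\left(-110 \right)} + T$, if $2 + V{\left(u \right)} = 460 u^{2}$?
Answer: $-64883100658$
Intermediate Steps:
$T = -64888666656$ ($T = - 4 \left(-142374 + \left(60513 - 22518\right)\right) \left(-3786 - 151630\right) = - 4 \left(-142374 + 37995\right) \left(-155416\right) = - 4 \left(\left(-104379\right) \left(-155416\right)\right) = \left(-4\right) 16222166664 = -64888666656$)
$V{\left(u \right)} = -2 + 460 u^{2}$
$V{\left(-110 \right)} + T = \left(-2 + 460 \left(-110\right)^{2}\right) - 64888666656 = \left(-2 + 460 \cdot 12100\right) - 64888666656 = \left(-2 + 5566000\right) - 64888666656 = 5565998 - 64888666656 = -64883100658$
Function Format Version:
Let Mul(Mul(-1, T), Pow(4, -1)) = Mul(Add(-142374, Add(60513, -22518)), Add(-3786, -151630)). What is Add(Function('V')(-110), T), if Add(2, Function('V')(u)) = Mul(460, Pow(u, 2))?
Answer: -64883100658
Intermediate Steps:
T = -64888666656 (T = Mul(-4, Mul(Add(-142374, Add(60513, -22518)), Add(-3786, -151630))) = Mul(-4, Mul(Add(-142374, 37995), -155416)) = Mul(-4, Mul(-104379, -155416)) = Mul(-4, 16222166664) = -64888666656)
Function('V')(u) = Add(-2, Mul(460, Pow(u, 2)))
Add(Function('V')(-110), T) = Add(Add(-2, Mul(460, Pow(-110, 2))), -64888666656) = Add(Add(-2, Mul(460, 12100)), -64888666656) = Add(Add(-2, 5566000), -64888666656) = Add(5565998, -64888666656) = -64883100658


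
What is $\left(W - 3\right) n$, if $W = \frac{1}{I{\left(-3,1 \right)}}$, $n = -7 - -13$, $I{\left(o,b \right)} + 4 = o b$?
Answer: $- \frac{132}{7} \approx -18.857$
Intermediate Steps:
$I{\left(o,b \right)} = -4 + b o$ ($I{\left(o,b \right)} = -4 + o b = -4 + b o$)
$n = 6$ ($n = -7 + 13 = 6$)
$W = - \frac{1}{7}$ ($W = \frac{1}{-4 + 1 \left(-3\right)} = \frac{1}{-4 - 3} = \frac{1}{-7} = - \frac{1}{7} \approx -0.14286$)
$\left(W - 3\right) n = \left(- \frac{1}{7} - 3\right) 6 = \left(- \frac{22}{7}\right) 6 = - \frac{132}{7}$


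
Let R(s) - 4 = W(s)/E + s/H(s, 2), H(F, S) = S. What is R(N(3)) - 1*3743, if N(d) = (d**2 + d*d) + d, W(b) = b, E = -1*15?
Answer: -37299/10 ≈ -3729.9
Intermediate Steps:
E = -15
N(d) = d + 2*d**2 (N(d) = (d**2 + d**2) + d = 2*d**2 + d = d + 2*d**2)
R(s) = 4 + 13*s/30 (R(s) = 4 + (s/(-15) + s/2) = 4 + (s*(-1/15) + s*(1/2)) = 4 + (-s/15 + s/2) = 4 + 13*s/30)
R(N(3)) - 1*3743 = (4 + 13*(3*(1 + 2*3))/30) - 1*3743 = (4 + 13*(3*(1 + 6))/30) - 3743 = (4 + 13*(3*7)/30) - 3743 = (4 + (13/30)*21) - 3743 = (4 + 91/10) - 3743 = 131/10 - 3743 = -37299/10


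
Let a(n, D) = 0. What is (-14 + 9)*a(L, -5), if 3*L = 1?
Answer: 0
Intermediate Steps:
L = 1/3 (L = (1/3)*1 = 1/3 ≈ 0.33333)
(-14 + 9)*a(L, -5) = (-14 + 9)*0 = -5*0 = 0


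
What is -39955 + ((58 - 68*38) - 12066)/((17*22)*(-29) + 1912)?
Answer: -59490563/1489 ≈ -39953.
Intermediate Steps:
-39955 + ((58 - 68*38) - 12066)/((17*22)*(-29) + 1912) = -39955 + ((58 - 2584) - 12066)/(374*(-29) + 1912) = -39955 + (-2526 - 12066)/(-10846 + 1912) = -39955 - 14592/(-8934) = -39955 - 14592*(-1/8934) = -39955 + 2432/1489 = -59490563/1489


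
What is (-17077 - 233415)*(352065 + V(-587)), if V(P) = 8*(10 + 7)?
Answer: -88223532892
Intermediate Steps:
V(P) = 136 (V(P) = 8*17 = 136)
(-17077 - 233415)*(352065 + V(-587)) = (-17077 - 233415)*(352065 + 136) = -250492*352201 = -88223532892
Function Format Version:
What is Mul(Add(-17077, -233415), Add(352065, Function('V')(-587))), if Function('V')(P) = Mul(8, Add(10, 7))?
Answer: -88223532892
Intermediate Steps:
Function('V')(P) = 136 (Function('V')(P) = Mul(8, 17) = 136)
Mul(Add(-17077, -233415), Add(352065, Function('V')(-587))) = Mul(Add(-17077, -233415), Add(352065, 136)) = Mul(-250492, 352201) = -88223532892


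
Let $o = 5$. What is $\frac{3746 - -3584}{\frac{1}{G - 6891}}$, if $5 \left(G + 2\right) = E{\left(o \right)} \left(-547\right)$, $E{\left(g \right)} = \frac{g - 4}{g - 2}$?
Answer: $- \frac{152378972}{3} \approx -5.0793 \cdot 10^{7}$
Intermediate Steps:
$E{\left(g \right)} = \frac{-4 + g}{-2 + g}$
$G = - \frac{577}{15}$ ($G = -2 + \frac{\frac{-4 + 5}{-2 + 5} \left(-547\right)}{5} = -2 + \frac{\frac{1}{3} \cdot 1 \left(-547\right)}{5} = -2 + \frac{\frac{1}{3} \left(-547\right)}{5} = -2 + \frac{1}{5} \left(- \frac{547}{3}\right) = -2 - \frac{547}{15} = - \frac{577}{15} \approx -38.467$)
$\frac{3746 - -3584}{\frac{1}{G - 6891}} = \frac{3746 - -3584}{\frac{1}{- \frac{577}{15} - 6891}} = \frac{3746 + 3584}{\frac{1}{- \frac{103942}{15}}} = \frac{7330}{- \frac{15}{103942}} = 7330 \left(- \frac{103942}{15}\right) = - \frac{152378972}{3}$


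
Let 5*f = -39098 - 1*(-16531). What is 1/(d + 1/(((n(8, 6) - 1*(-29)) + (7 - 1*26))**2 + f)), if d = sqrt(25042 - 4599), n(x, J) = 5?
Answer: 107210/9398860678227 + 459759364*sqrt(20443)/9398860678227 ≈ 0.0069940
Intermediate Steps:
f = -22567/5 (f = (-39098 - 1*(-16531))/5 = (-39098 + 16531)/5 = (1/5)*(-22567) = -22567/5 ≈ -4513.4)
d = sqrt(20443) ≈ 142.98
1/(d + 1/(((n(8, 6) - 1*(-29)) + (7 - 1*26))**2 + f)) = 1/(sqrt(20443) + 1/(((5 - 1*(-29)) + (7 - 1*26))**2 - 22567/5)) = 1/(sqrt(20443) + 1/(((5 + 29) + (7 - 26))**2 - 22567/5)) = 1/(sqrt(20443) + 1/((34 - 19)**2 - 22567/5)) = 1/(sqrt(20443) + 1/(15**2 - 22567/5)) = 1/(sqrt(20443) + 1/(225 - 22567/5)) = 1/(sqrt(20443) + 1/(-21442/5)) = 1/(sqrt(20443) - 5/21442) = 1/(-5/21442 + sqrt(20443))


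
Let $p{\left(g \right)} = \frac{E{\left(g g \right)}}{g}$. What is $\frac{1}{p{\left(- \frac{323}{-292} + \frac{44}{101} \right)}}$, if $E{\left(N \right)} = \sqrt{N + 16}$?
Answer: $\frac{45471 \sqrt{15984060865}}{15984060865} \approx 0.35966$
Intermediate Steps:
$E{\left(N \right)} = \sqrt{16 + N}$
$p{\left(g \right)} = \frac{\sqrt{16 + g^{2}}}{g}$ ($p{\left(g \right)} = \frac{\sqrt{16 + g g}}{g} = \frac{\sqrt{16 + g^{2}}}{g}$)
$\frac{1}{p{\left(- \frac{323}{-292} + \frac{44}{101} \right)}} = \frac{1}{\frac{1}{- \frac{323}{-292} + \frac{44}{101}} \sqrt{16 + \left(- \frac{323}{-292} + \frac{44}{101}\right)^{2}}} = \frac{1}{\frac{1}{\left(-323\right) \left(- \frac{1}{292}\right) + 44 \cdot \frac{1}{101}} \sqrt{16 + \left(\left(-323\right) \left(- \frac{1}{292}\right) + 44 \cdot \frac{1}{101}\right)^{2}}} = \frac{1}{\frac{1}{\frac{323}{292} + \frac{44}{101}} \sqrt{16 + \left(\frac{323}{292} + \frac{44}{101}\right)^{2}}} = \frac{1}{\frac{1}{\frac{45471}{29492}} \sqrt{16 + \left(\frac{45471}{29492}\right)^{2}}} = \frac{1}{\frac{29492}{45471} \sqrt{16 + \frac{2067611841}{869778064}}} = \frac{1}{\frac{29492}{45471} \sqrt{\frac{15984060865}{869778064}}} = \frac{1}{\frac{29492}{45471} \frac{\sqrt{15984060865}}{29492}} = \frac{1}{\frac{1}{45471} \sqrt{15984060865}} = \frac{45471 \sqrt{15984060865}}{15984060865}$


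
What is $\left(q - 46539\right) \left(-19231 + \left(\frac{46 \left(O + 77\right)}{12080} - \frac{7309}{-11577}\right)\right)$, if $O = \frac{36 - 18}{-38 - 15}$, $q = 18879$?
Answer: $\frac{32854191507910307}{61767154} \approx 5.319 \cdot 10^{8}$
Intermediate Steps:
$O = - \frac{18}{53}$ ($O = \frac{18}{-53} = 18 \left(- \frac{1}{53}\right) = - \frac{18}{53} \approx -0.33962$)
$\left(q - 46539\right) \left(-19231 + \left(\frac{46 \left(O + 77\right)}{12080} - \frac{7309}{-11577}\right)\right) = \left(18879 - 46539\right) \left(-19231 + \left(\frac{46 \left(- \frac{18}{53} + 77\right)}{12080} - \frac{7309}{-11577}\right)\right) = - 27660 \left(-19231 + \left(46 \cdot \frac{4063}{53} \cdot \frac{1}{12080} - - \frac{7309}{11577}\right)\right) = - 27660 \left(-19231 + \left(\frac{186898}{53} \cdot \frac{1}{12080} + \frac{7309}{11577}\right)\right) = - 27660 \left(-19231 + \left(\frac{93449}{320120} + \frac{7309}{11577}\right)\right) = - 27660 \left(-19231 + \frac{3421616153}{3706029240}\right) = \left(-27660\right) \left(- \frac{71267226698287}{3706029240}\right) = \frac{32854191507910307}{61767154}$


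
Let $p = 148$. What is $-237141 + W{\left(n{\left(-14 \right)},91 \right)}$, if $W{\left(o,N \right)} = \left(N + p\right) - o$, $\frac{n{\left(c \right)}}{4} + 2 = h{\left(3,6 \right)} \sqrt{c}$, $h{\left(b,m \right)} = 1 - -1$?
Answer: $-236894 - 8 i \sqrt{14} \approx -2.3689 \cdot 10^{5} - 29.933 i$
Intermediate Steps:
$h{\left(b,m \right)} = 2$ ($h{\left(b,m \right)} = 1 + 1 = 2$)
$n{\left(c \right)} = -8 + 8 \sqrt{c}$ ($n{\left(c \right)} = -8 + 4 \cdot 2 \sqrt{c} = -8 + 8 \sqrt{c}$)
$W{\left(o,N \right)} = 148 + N - o$ ($W{\left(o,N \right)} = \left(N + 148\right) - o = \left(148 + N\right) - o = 148 + N - o$)
$-237141 + W{\left(n{\left(-14 \right)},91 \right)} = -237141 + \left(148 + 91 - \left(-8 + 8 \sqrt{-14}\right)\right) = -237141 + \left(148 + 91 - \left(-8 + 8 i \sqrt{14}\right)\right) = -237141 + \left(148 + 91 + \left(8 - 8 i \sqrt{14}\right)\right) = -237141 + \left(247 - 8 i \sqrt{14}\right) = -236894 - 8 i \sqrt{14}$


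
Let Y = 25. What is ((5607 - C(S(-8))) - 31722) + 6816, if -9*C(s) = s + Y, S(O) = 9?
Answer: -173657/9 ≈ -19295.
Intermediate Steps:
C(s) = -25/9 - s/9 (C(s) = -(s + 25)/9 = -(25 + s)/9 = -25/9 - s/9)
((5607 - C(S(-8))) - 31722) + 6816 = ((5607 - (-25/9 - ⅑*9)) - 31722) + 6816 = ((5607 - (-25/9 - 1)) - 31722) + 6816 = ((5607 - 1*(-34/9)) - 31722) + 6816 = ((5607 + 34/9) - 31722) + 6816 = (50497/9 - 31722) + 6816 = -235001/9 + 6816 = -173657/9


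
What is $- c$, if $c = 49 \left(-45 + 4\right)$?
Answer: $2009$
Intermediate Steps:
$c = -2009$ ($c = 49 \left(-41\right) = -2009$)
$- c = \left(-1\right) \left(-2009\right) = 2009$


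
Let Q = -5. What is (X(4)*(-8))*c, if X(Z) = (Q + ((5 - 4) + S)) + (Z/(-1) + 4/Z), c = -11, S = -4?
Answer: -968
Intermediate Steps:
X(Z) = -8 - Z + 4/Z (X(Z) = (-5 + ((5 - 4) - 4)) + (Z/(-1) + 4/Z) = (-5 + (1 - 4)) + (Z*(-1) + 4/Z) = (-5 - 3) + (-Z + 4/Z) = -8 + (-Z + 4/Z) = -8 - Z + 4/Z)
(X(4)*(-8))*c = ((-8 - 1*4 + 4/4)*(-8))*(-11) = ((-8 - 4 + 4*(1/4))*(-8))*(-11) = ((-8 - 4 + 1)*(-8))*(-11) = -11*(-8)*(-11) = 88*(-11) = -968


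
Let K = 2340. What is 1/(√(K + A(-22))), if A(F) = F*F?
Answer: √706/1412 ≈ 0.018818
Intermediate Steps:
A(F) = F²
1/(√(K + A(-22))) = 1/(√(2340 + (-22)²)) = 1/(√(2340 + 484)) = 1/(√2824) = 1/(2*√706) = √706/1412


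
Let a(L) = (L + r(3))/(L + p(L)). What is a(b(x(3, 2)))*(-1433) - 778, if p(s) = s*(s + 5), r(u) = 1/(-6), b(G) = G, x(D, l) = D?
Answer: -150397/162 ≈ -928.38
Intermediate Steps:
r(u) = -⅙
p(s) = s*(5 + s)
a(L) = (-⅙ + L)/(L + L*(5 + L)) (a(L) = (L - ⅙)/(L + L*(5 + L)) = (-⅙ + L)/(L + L*(5 + L)))
a(b(x(3, 2)))*(-1433) - 778 = ((-⅙ + 3)/(3*(6 + 3)))*(-1433) - 778 = ((⅓)*(17/6)/9)*(-1433) - 778 = ((⅓)*(⅑)*(17/6))*(-1433) - 778 = (17/162)*(-1433) - 778 = -24361/162 - 778 = -150397/162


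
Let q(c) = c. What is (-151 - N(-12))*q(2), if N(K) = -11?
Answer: -280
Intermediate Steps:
(-151 - N(-12))*q(2) = (-151 - 1*(-11))*2 = (-151 + 11)*2 = -140*2 = -280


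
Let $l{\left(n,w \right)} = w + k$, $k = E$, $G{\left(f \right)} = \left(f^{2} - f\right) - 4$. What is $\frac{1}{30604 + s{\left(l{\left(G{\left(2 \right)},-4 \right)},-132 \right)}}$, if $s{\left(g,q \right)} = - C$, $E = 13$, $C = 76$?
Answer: $\frac{1}{30528} \approx 3.2757 \cdot 10^{-5}$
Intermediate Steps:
$G{\left(f \right)} = -4 + f^{2} - f$
$k = 13$
$l{\left(n,w \right)} = 13 + w$ ($l{\left(n,w \right)} = w + 13 = 13 + w$)
$s{\left(g,q \right)} = -76$ ($s{\left(g,q \right)} = \left(-1\right) 76 = -76$)
$\frac{1}{30604 + s{\left(l{\left(G{\left(2 \right)},-4 \right)},-132 \right)}} = \frac{1}{30604 - 76} = \frac{1}{30528}$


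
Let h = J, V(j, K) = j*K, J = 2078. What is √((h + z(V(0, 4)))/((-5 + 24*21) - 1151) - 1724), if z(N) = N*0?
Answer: I*√183558538/326 ≈ 41.559*I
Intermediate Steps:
V(j, K) = K*j
z(N) = 0
h = 2078
√((h + z(V(0, 4)))/((-5 + 24*21) - 1151) - 1724) = √((2078 + 0)/((-5 + 24*21) - 1151) - 1724) = √(2078/((-5 + 504) - 1151) - 1724) = √(2078/(499 - 1151) - 1724) = √(2078/(-652) - 1724) = √(2078*(-1/652) - 1724) = √(-1039/326 - 1724) = √(-563063/326) = I*√183558538/326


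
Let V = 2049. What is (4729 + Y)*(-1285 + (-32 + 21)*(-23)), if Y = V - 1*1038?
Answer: -5923680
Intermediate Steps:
Y = 1011 (Y = 2049 - 1*1038 = 2049 - 1038 = 1011)
(4729 + Y)*(-1285 + (-32 + 21)*(-23)) = (4729 + 1011)*(-1285 + (-32 + 21)*(-23)) = 5740*(-1285 - 11*(-23)) = 5740*(-1285 + 253) = 5740*(-1032) = -5923680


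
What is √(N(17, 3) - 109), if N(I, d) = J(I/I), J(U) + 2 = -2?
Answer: I*√113 ≈ 10.63*I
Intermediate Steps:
J(U) = -4 (J(U) = -2 - 2 = -4)
N(I, d) = -4
√(N(17, 3) - 109) = √(-4 - 109) = √(-113) = I*√113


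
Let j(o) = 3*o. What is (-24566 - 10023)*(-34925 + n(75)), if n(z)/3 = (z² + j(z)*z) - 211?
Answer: -1104841838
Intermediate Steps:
n(z) = -633 + 12*z² (n(z) = 3*((z² + (3*z)*z) - 211) = 3*((z² + 3*z²) - 211) = 3*(4*z² - 211) = 3*(-211 + 4*z²) = -633 + 12*z²)
(-24566 - 10023)*(-34925 + n(75)) = (-24566 - 10023)*(-34925 + (-633 + 12*75²)) = -34589*(-34925 + (-633 + 12*5625)) = -34589*(-34925 + (-633 + 67500)) = -34589*(-34925 + 66867) = -34589*31942 = -1104841838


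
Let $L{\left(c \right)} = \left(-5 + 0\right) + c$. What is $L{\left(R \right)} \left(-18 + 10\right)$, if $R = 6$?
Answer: $-8$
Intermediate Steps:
$L{\left(c \right)} = -5 + c$
$L{\left(R \right)} \left(-18 + 10\right) = \left(-5 + 6\right) \left(-18 + 10\right) = 1 \left(-8\right) = -8$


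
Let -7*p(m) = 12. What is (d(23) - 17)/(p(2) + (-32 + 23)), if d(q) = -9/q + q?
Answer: -301/575 ≈ -0.52348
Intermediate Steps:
p(m) = -12/7 (p(m) = -⅐*12 = -12/7)
d(q) = q - 9/q
(d(23) - 17)/(p(2) + (-32 + 23)) = ((23 - 9/23) - 17)/(-12/7 + (-32 + 23)) = ((23 - 9*1/23) - 17)/(-12/7 - 9) = ((23 - 9/23) - 17)/(-75/7) = (520/23 - 17)*(-7/75) = (129/23)*(-7/75) = -301/575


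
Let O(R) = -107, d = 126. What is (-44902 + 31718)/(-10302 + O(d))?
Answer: 13184/10409 ≈ 1.2666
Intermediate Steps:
(-44902 + 31718)/(-10302 + O(d)) = (-44902 + 31718)/(-10302 - 107) = -13184/(-10409) = -13184*(-1/10409) = 13184/10409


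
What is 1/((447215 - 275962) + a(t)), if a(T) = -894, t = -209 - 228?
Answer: 1/170359 ≈ 5.8700e-6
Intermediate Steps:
t = -437
1/((447215 - 275962) + a(t)) = 1/((447215 - 275962) - 894) = 1/(171253 - 894) = 1/170359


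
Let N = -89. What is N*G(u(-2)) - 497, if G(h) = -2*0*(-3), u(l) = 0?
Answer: -497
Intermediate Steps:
G(h) = 0 (G(h) = 0*(-3) = 0)
N*G(u(-2)) - 497 = -89*0 - 497 = 0 - 497 = -497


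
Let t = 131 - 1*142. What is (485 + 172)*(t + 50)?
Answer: 25623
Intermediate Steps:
t = -11 (t = 131 - 142 = -11)
(485 + 172)*(t + 50) = (485 + 172)*(-11 + 50) = 657*39 = 25623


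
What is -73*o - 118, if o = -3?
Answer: 101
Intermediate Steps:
-73*o - 118 = -73*(-3) - 118 = 219 - 118 = 101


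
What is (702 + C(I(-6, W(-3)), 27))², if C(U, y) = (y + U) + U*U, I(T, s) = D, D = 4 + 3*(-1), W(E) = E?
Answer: 534361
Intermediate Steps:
D = 1 (D = 4 - 3 = 1)
I(T, s) = 1
C(U, y) = U + y + U² (C(U, y) = (U + y) + U² = U + y + U²)
(702 + C(I(-6, W(-3)), 27))² = (702 + (1 + 27 + 1²))² = (702 + (1 + 27 + 1))² = (702 + 29)² = 731² = 534361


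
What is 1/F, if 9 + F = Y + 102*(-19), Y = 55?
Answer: -1/1892 ≈ -0.00052854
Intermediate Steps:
F = -1892 (F = -9 + (55 + 102*(-19)) = -9 + (55 - 1938) = -9 - 1883 = -1892)
1/F = 1/(-1892) = -1/1892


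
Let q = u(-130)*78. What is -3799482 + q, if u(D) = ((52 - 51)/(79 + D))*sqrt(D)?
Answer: -3799482 - 26*I*sqrt(130)/17 ≈ -3.7995e+6 - 17.438*I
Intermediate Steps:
u(D) = sqrt(D)/(79 + D) (u(D) = (1/(79 + D))*sqrt(D) = sqrt(D)/(79 + D))
q = -26*I*sqrt(130)/17 (q = (sqrt(-130)/(79 - 130))*78 = ((I*sqrt(130))/(-51))*78 = ((I*sqrt(130))*(-1/51))*78 = -I*sqrt(130)/51*78 = -26*I*sqrt(130)/17 ≈ -17.438*I)
-3799482 + q = -3799482 - 26*I*sqrt(130)/17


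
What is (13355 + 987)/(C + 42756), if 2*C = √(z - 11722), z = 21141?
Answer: 2452826208/7312292725 - 28684*√9419/7312292725 ≈ 0.33506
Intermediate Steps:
C = √9419/2 (C = √(21141 - 11722)/2 = √9419/2 ≈ 48.526)
(13355 + 987)/(C + 42756) = (13355 + 987)/(√9419/2 + 42756) = 14342/(42756 + √9419/2)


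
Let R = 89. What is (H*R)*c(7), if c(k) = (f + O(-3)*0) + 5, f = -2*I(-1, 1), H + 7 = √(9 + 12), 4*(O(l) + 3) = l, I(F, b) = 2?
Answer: -623 + 89*√21 ≈ -215.15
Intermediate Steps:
O(l) = -3 + l/4
H = -7 + √21 (H = -7 + √(9 + 12) = -7 + √21 ≈ -2.4174)
f = -4 (f = -2*2 = -4)
c(k) = 1 (c(k) = (-4 + (-3 + (¼)*(-3))*0) + 5 = (-4 + (-3 - ¾)*0) + 5 = (-4 - 15/4*0) + 5 = (-4 + 0) + 5 = -4 + 5 = 1)
(H*R)*c(7) = ((-7 + √21)*89)*1 = (-623 + 89*√21)*1 = -623 + 89*√21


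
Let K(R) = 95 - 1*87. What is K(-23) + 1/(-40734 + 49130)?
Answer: 67169/8396 ≈ 8.0001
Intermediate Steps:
K(R) = 8 (K(R) = 95 - 87 = 8)
K(-23) + 1/(-40734 + 49130) = 8 + 1/(-40734 + 49130) = 8 + 1/8396 = 67169/8396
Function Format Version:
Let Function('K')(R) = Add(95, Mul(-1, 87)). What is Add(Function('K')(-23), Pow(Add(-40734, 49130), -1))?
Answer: Rational(67169, 8396) ≈ 8.0001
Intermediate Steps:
Function('K')(R) = 8 (Function('K')(R) = Add(95, -87) = 8)
Add(Function('K')(-23), Pow(Add(-40734, 49130), -1)) = Add(8, Pow(Add(-40734, 49130), -1)) = Add(8, Pow(8396, -1)) = Add(8, Rational(1, 8396)) = Rational(67169, 8396)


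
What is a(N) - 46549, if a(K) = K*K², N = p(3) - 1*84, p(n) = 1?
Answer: -618336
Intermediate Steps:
N = -83 (N = 1 - 1*84 = 1 - 84 = -83)
a(K) = K³
a(N) - 46549 = (-83)³ - 46549 = -571787 - 46549 = -618336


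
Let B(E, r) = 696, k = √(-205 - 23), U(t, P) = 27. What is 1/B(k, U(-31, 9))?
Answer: 1/696 ≈ 0.0014368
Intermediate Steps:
k = 2*I*√57 (k = √(-228) = 2*I*√57 ≈ 15.1*I)
1/B(k, U(-31, 9)) = 1/696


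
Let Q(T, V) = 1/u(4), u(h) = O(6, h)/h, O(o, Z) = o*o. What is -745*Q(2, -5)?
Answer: -745/9 ≈ -82.778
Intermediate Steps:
O(o, Z) = o**2
u(h) = 36/h (u(h) = 6**2/h = 36/h)
Q(T, V) = 1/9 (Q(T, V) = 1/(36/4) = 1/(36*(1/4)) = 1/9)
-745*Q(2, -5) = -745*1/9 = -745/9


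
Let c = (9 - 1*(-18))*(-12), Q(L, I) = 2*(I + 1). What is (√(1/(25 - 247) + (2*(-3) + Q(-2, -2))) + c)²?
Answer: (71928 - I*√394494)²/49284 ≈ 1.0497e+5 - 1833.3*I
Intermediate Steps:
Q(L, I) = 2 + 2*I (Q(L, I) = 2*(1 + I) = 2 + 2*I)
c = -324 (c = (9 + 18)*(-12) = 27*(-12) = -324)
(√(1/(25 - 247) + (2*(-3) + Q(-2, -2))) + c)² = (√(1/(25 - 247) + (2*(-3) + (2 + 2*(-2)))) - 324)² = (√(1/(-222) + (-6 + (2 - 4))) - 324)² = (√(-1/222 + (-6 - 2)) - 324)² = (√(-1/222 - 8) - 324)² = (√(-1777/222) - 324)² = (I*√394494/222 - 324)² = (-324 + I*√394494/222)²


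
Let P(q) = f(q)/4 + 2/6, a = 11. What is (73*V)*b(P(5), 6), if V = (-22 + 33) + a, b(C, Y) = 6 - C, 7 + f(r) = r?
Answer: 29711/3 ≈ 9903.7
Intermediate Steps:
f(r) = -7 + r
P(q) = -17/12 + q/4 (P(q) = (-7 + q)/4 + 2/6 = (-7 + q)*(¼) + 2*(⅙) = (-7/4 + q/4) + ⅓ = -17/12 + q/4)
V = 22 (V = (-22 + 33) + 11 = 11 + 11 = 22)
(73*V)*b(P(5), 6) = (73*22)*(6 - (-17/12 + (¼)*5)) = 1606*(6 - (-17/12 + 5/4)) = 1606*(6 - 1*(-⅙)) = 1606*(6 + ⅙) = 1606*(37/6) = 29711/3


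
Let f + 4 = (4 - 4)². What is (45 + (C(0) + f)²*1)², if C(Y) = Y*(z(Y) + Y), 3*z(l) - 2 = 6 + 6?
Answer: 3721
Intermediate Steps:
z(l) = 14/3 (z(l) = ⅔ + (6 + 6)/3 = ⅔ + (⅓)*12 = ⅔ + 4 = 14/3)
f = -4 (f = -4 + (4 - 4)² = -4 + 0² = -4 + 0 = -4)
C(Y) = Y*(14/3 + Y)
(45 + (C(0) + f)²*1)² = (45 + ((⅓)*0*(14 + 3*0) - 4)²*1)² = (45 + ((⅓)*0*(14 + 0) - 4)²*1)² = (45 + ((⅓)*0*14 - 4)²*1)² = (45 + (0 - 4)²*1)² = (45 + (-4)²*1)² = (45 + 16*1)² = (45 + 16)² = 61² = 3721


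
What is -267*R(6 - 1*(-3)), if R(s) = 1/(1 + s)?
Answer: -267/10 ≈ -26.700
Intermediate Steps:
-267*R(6 - 1*(-3)) = -267/(1 + (6 - 1*(-3))) = -267/(1 + (6 + 3)) = -267/(1 + 9) = -267/10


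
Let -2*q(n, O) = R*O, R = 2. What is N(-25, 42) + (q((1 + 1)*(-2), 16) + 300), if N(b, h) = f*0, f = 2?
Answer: 284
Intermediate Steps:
q(n, O) = -O
N(b, h) = 0 (N(b, h) = 2*0 = 0)
N(-25, 42) + (q((1 + 1)*(-2), 16) + 300) = 0 + (-1*16 + 300) = 0 + (-16 + 300) = 0 + 284 = 284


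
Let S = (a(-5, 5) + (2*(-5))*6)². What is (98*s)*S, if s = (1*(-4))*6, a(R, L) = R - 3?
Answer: -10875648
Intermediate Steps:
a(R, L) = -3 + R
S = 4624 (S = ((-3 - 5) + (2*(-5))*6)² = (-8 - 10*6)² = (-8 - 60)² = (-68)² = 4624)
s = -24 (s = -4*6 = -24)
(98*s)*S = (98*(-24))*4624 = -2352*4624 = -10875648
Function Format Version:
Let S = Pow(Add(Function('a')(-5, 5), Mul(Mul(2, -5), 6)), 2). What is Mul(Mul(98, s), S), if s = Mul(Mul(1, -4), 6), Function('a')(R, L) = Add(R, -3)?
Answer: -10875648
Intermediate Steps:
Function('a')(R, L) = Add(-3, R)
S = 4624 (S = Pow(Add(Add(-3, -5), Mul(Mul(2, -5), 6)), 2) = Pow(Add(-8, Mul(-10, 6)), 2) = Pow(Add(-8, -60), 2) = Pow(-68, 2) = 4624)
s = -24 (s = Mul(-4, 6) = -24)
Mul(Mul(98, s), S) = Mul(Mul(98, -24), 4624) = Mul(-2352, 4624) = -10875648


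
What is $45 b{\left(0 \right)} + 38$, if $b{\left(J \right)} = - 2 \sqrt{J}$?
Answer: $38$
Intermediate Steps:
$45 b{\left(0 \right)} + 38 = 45 \left(- 2 \sqrt{0}\right) + 38 = 45 \left(\left(-2\right) 0\right) + 38 = 45 \cdot 0 + 38 = 0 + 38 = 38$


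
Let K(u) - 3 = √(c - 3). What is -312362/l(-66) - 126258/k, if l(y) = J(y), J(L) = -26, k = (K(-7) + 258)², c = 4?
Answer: 5359623605/446186 ≈ 12012.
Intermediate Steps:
K(u) = 4 (K(u) = 3 + √(4 - 3) = 3 + √1 = 3 + 1 = 4)
k = 68644 (k = (4 + 258)² = 262² = 68644)
l(y) = -26
-312362/l(-66) - 126258/k = -312362/(-26) - 126258/68644 = -312362*(-1/26) - 126258*1/68644 = 156181/13 - 63129/34322 = 5359623605/446186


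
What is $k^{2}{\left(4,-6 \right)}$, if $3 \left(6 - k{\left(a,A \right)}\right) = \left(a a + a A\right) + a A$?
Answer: $\frac{2500}{9} \approx 277.78$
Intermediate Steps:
$k{\left(a,A \right)} = 6 - \frac{a^{2}}{3} - \frac{2 A a}{3}$ ($k{\left(a,A \right)} = 6 - \frac{\left(a a + a A\right) + a A}{3} = 6 - \frac{\left(a^{2} + A a\right) + A a}{3} = 6 - \frac{a^{2} + 2 A a}{3} = 6 - \left(\frac{a^{2}}{3} + \frac{2 A a}{3}\right) = 6 - \frac{a^{2}}{3} - \frac{2 A a}{3}$)
$k^{2}{\left(4,-6 \right)} = \left(6 - \frac{4^{2}}{3} - \left(-4\right) 4\right)^{2} = \left(6 - \frac{16}{3} + 16\right)^{2} = \left(\frac{50}{3}\right)^{2} = \frac{2500}{9}$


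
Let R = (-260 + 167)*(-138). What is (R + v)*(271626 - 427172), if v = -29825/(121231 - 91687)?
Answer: -29486689641283/14772 ≈ -1.9961e+9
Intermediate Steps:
R = 12834 (R = -93*(-138) = 12834)
v = -29825/29544 ≈ -1.0095
(R + v)*(271626 - 427172) = (12834 - 29825/29544)*(271626 - 427172) = (379137871/29544)*(-155546) = -29486689641283/14772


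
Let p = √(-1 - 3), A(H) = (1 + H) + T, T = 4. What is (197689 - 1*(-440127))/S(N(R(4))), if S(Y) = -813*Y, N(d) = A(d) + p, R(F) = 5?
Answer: -797270/10569 + 159454*I/10569 ≈ -75.435 + 15.087*I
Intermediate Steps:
A(H) = 5 + H (A(H) = (1 + H) + 4 = 5 + H)
p = 2*I (p = √(-4) = 2*I ≈ 2.0*I)
N(d) = 5 + d + 2*I (N(d) = (5 + d) + 2*I = 5 + d + 2*I)
(197689 - 1*(-440127))/S(N(R(4))) = (197689 - 1*(-440127))/((-813*(5 + 5 + 2*I))) = (197689 + 440127)/((-813*(10 + 2*I))) = 637816/(-8130 - 1626*I) = 637816*((-8130 + 1626*I)/68740776) = 79727*(-8130 + 1626*I)/8592597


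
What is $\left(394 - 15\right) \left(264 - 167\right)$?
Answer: $36763$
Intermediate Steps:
$\left(394 - 15\right) \left(264 - 167\right) = 379 \cdot 97 = 36763$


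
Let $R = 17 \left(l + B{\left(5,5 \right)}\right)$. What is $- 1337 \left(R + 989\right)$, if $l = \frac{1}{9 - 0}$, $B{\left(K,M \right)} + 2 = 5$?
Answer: $- \frac{12537049}{9} \approx -1.393 \cdot 10^{6}$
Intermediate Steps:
$B{\left(K,M \right)} = 3$ ($B{\left(K,M \right)} = -2 + 5 = 3$)
$l = \frac{1}{9}$ ($l = \frac{1}{9 + 0} = \frac{1}{9} \approx 0.11111$)
$R = \frac{476}{9}$ ($R = 17 \left(\frac{1}{9} + 3\right) = 17 \cdot \frac{28}{9} = \frac{476}{9} \approx 52.889$)
$- 1337 \left(R + 989\right) = - 1337 \left(\frac{476}{9} + 989\right) = \left(-1337\right) \frac{9377}{9} = - \frac{12537049}{9}$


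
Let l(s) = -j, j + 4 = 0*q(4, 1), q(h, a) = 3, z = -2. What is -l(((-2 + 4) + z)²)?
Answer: -4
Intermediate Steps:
j = -4 (j = -4 + 0*3 = -4 + 0 = -4)
l(s) = 4 (l(s) = -1*(-4) = 4)
-l(((-2 + 4) + z)²) = -1*4 = -4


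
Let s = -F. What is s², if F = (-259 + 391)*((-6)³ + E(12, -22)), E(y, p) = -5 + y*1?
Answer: 761097744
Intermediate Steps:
E(y, p) = -5 + y
F = -27588 (F = (-259 + 391)*((-6)³ + (-5 + 12)) = 132*(-216 + 7) = 132*(-209) = -27588)
s = 27588 (s = -1*(-27588) = 27588)
s² = 27588² = 761097744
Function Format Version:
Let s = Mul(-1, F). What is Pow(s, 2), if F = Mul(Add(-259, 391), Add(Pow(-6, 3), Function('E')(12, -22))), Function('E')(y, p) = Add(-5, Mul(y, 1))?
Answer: 761097744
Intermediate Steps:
Function('E')(y, p) = Add(-5, y)
F = -27588 (F = Mul(Add(-259, 391), Add(Pow(-6, 3), Add(-5, 12))) = Mul(132, Add(-216, 7)) = Mul(132, -209) = -27588)
s = 27588 (s = Mul(-1, -27588) = 27588)
Pow(s, 2) = Pow(27588, 2) = 761097744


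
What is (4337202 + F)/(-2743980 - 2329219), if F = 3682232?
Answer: -8019434/5073199 ≈ -1.5807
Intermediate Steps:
(4337202 + F)/(-2743980 - 2329219) = (4337202 + 3682232)/(-2743980 - 2329219) = 8019434/(-5073199) = 8019434*(-1/5073199) = -8019434/5073199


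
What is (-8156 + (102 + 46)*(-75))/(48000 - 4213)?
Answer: -19256/43787 ≈ -0.43976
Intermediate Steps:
(-8156 + (102 + 46)*(-75))/(48000 - 4213) = (-8156 + 148*(-75))/43787 = (-8156 - 11100)*(1/43787) = -19256*1/43787 = -19256/43787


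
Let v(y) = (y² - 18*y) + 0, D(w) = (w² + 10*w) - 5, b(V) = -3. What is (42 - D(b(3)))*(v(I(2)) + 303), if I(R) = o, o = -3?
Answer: 24888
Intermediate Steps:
I(R) = -3
D(w) = -5 + w² + 10*w
v(y) = y² - 18*y
(42 - D(b(3)))*(v(I(2)) + 303) = (42 - (-5 + (-3)² + 10*(-3)))*(-3*(-18 - 3) + 303) = (42 - (-5 + 9 - 30))*(-3*(-21) + 303) = (42 - 1*(-26))*(63 + 303) = (42 + 26)*366 = 68*366 = 24888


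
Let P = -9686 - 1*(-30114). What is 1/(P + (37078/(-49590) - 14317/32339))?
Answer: 801845505/16379145453404 ≈ 4.8955e-5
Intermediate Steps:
P = 20428 (P = -9686 + 30114 = 20428)
1/(P + (37078/(-49590) - 14317/32339)) = 1/(20428 + (37078/(-49590) - 14317/32339)) = 1/(20428 + (37078*(-1/49590) - 14317*1/32339)) = 1/(20428 + (-18539/24795 - 14317/32339)) = 1/(20428 - 954522736/801845505) = 1/(16379145453404/801845505) = 801845505/16379145453404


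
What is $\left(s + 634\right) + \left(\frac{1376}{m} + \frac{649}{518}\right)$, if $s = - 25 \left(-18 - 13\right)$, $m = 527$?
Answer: $\frac{385692065}{272986} \approx 1412.9$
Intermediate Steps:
$s = 775$ ($s = \left(-25\right) \left(-31\right) = 775$)
$\left(s + 634\right) + \left(\frac{1376}{m} + \frac{649}{518}\right) = \left(775 + 634\right) + \left(\frac{1376}{527} + \frac{649}{518}\right) = 1409 + \left(1376 \cdot \frac{1}{527} + 649 \cdot \frac{1}{518}\right) = 1409 + \left(\frac{1376}{527} + \frac{649}{518}\right) = 1409 + \frac{1054791}{272986} = \frac{385692065}{272986}$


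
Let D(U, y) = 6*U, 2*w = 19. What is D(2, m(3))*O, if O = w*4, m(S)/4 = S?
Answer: 456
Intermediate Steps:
m(S) = 4*S
w = 19/2 (w = (½)*19 = 19/2 ≈ 9.5000)
O = 38 (O = (19/2)*4 = 38)
D(2, m(3))*O = (6*2)*38 = 12*38 = 456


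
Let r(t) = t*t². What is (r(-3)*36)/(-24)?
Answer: 81/2 ≈ 40.500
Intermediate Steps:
r(t) = t³
(r(-3)*36)/(-24) = ((-3)³*36)/(-24) = -27*36*(-1/24) = -972*(-1/24) = 81/2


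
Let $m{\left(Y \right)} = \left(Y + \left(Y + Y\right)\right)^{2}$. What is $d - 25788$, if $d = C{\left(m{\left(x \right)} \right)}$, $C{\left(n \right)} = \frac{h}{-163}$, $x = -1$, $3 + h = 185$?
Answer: $- \frac{4203626}{163} \approx -25789.0$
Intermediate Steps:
$h = 182$ ($h = -3 + 185 = 182$)
$m{\left(Y \right)} = 9 Y^{2}$ ($m{\left(Y \right)} = \left(Y + 2 Y\right)^{2} = \left(3 Y\right)^{2} = 9 Y^{2}$)
$C{\left(n \right)} = - \frac{182}{163}$ ($C{\left(n \right)} = \frac{182}{-163} = 182 \left(- \frac{1}{163}\right) = - \frac{182}{163}$)
$d = - \frac{182}{163} \approx -1.1166$
$d - 25788 = - \frac{182}{163} - 25788 = - \frac{4203626}{163}$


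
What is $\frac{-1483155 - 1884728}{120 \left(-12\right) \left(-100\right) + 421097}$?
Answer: $- \frac{3367883}{565097} \approx -5.9598$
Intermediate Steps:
$\frac{-1483155 - 1884728}{120 \left(-12\right) \left(-100\right) + 421097} = - \frac{3367883}{\left(-1440\right) \left(-100\right) + 421097} = - \frac{3367883}{144000 + 421097} = - \frac{3367883}{565097}$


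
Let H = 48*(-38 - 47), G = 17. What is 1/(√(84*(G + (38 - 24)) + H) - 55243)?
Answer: -55243/3051790525 - 6*I*√41/3051790525 ≈ -1.8102e-5 - 1.2589e-8*I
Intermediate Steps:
H = -4080 (H = 48*(-85) = -4080)
1/(√(84*(G + (38 - 24)) + H) - 55243) = 1/(√(84*(17 + (38 - 24)) - 4080) - 55243) = 1/(√(84*(17 + 14) - 4080) - 55243) = 1/(√(84*31 - 4080) - 55243) = 1/(√(2604 - 4080) - 55243) = 1/(√(-1476) - 55243) = 1/(6*I*√41 - 55243) = 1/(-55243 + 6*I*√41)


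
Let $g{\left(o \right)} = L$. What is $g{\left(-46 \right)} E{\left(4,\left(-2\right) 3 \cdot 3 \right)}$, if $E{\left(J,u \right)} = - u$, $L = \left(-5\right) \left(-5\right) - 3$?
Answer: $396$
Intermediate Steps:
$L = 22$ ($L = 25 - 3 = 22$)
$g{\left(o \right)} = 22$
$g{\left(-46 \right)} E{\left(4,\left(-2\right) 3 \cdot 3 \right)} = 22 \left(- \left(-2\right) 3 \cdot 3\right) = 22 \left(- \left(-6\right) 3\right) = 22 \left(\left(-1\right) \left(-18\right)\right) = 22 \cdot 18 = 396$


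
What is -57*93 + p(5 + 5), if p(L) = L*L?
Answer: -5201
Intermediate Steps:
p(L) = L²
-57*93 + p(5 + 5) = -57*93 + (5 + 5)² = -5301 + 10² = -5301 + 100 = -5201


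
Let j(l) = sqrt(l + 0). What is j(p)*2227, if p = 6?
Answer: 2227*sqrt(6) ≈ 5455.0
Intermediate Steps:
j(l) = sqrt(l)
j(p)*2227 = sqrt(6)*2227 = 2227*sqrt(6)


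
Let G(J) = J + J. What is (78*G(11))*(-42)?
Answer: -72072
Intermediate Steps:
G(J) = 2*J
(78*G(11))*(-42) = (78*(2*11))*(-42) = (78*22)*(-42) = 1716*(-42) = -72072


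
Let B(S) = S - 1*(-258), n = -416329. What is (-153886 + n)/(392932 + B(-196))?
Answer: -570215/392994 ≈ -1.4510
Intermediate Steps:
B(S) = 258 + S (B(S) = S + 258 = 258 + S)
(-153886 + n)/(392932 + B(-196)) = (-153886 - 416329)/(392932 + (258 - 196)) = -570215/(392932 + 62) = -570215/392994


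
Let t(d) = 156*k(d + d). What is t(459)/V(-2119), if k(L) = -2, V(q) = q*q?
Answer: -24/345397 ≈ -6.9485e-5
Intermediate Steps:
V(q) = q²
t(d) = -312 (t(d) = 156*(-2) = -312)
t(459)/V(-2119) = -312/((-2119)²) = -312/4490161 = -312*1/4490161 = -24/345397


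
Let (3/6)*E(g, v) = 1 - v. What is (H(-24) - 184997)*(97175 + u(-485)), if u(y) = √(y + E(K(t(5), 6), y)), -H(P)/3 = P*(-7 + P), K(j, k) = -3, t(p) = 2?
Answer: -18193978075 - 187229*√487 ≈ -1.8198e+10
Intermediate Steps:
E(g, v) = 2 - 2*v (E(g, v) = 2*(1 - v) = 2 - 2*v)
H(P) = -3*P*(-7 + P)
u(y) = √(2 - y) (u(y) = √(y + (2 - 2*y)) = √(2 - y))
(H(-24) - 184997)*(97175 + u(-485)) = (3*(-24)*(7 - 1*(-24)) - 184997)*(97175 + √(2 - 1*(-485))) = (3*(-24)*(7 + 24) - 184997)*(97175 + √(2 + 485)) = (3*(-24)*31 - 184997)*(97175 + √487) = (-2232 - 184997)*(97175 + √487) = -187229*(97175 + √487) = -18193978075 - 187229*√487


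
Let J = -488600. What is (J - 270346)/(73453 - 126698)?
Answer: 758946/53245 ≈ 14.254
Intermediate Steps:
(J - 270346)/(73453 - 126698) = (-488600 - 270346)/(73453 - 126698) = -758946/(-53245) = -758946*(-1/53245) = 758946/53245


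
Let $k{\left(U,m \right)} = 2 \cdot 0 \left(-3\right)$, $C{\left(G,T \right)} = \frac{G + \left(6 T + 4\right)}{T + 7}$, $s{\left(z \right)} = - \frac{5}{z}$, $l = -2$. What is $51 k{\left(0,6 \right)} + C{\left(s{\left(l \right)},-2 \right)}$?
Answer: $- \frac{11}{10} \approx -1.1$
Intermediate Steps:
$C{\left(G,T \right)} = \frac{4 + G + 6 T}{7 + T}$ ($C{\left(G,T \right)} = \frac{G + \left(4 + 6 T\right)}{7 + T} = \frac{4 + G + 6 T}{7 + T}$)
$k{\left(U,m \right)} = 0$ ($k{\left(U,m \right)} = 0 \left(-3\right) = 0$)
$51 k{\left(0,6 \right)} + C{\left(s{\left(l \right)},-2 \right)} = 51 \cdot 0 + \frac{4 - \frac{5}{-2} + 6 \left(-2\right)}{7 - 2} = 0 + \frac{4 - - \frac{5}{2} - 12}{5} = 0 + \frac{4 + \frac{5}{2} - 12}{5} = 0 + \frac{1}{5} \left(- \frac{11}{2}\right) = 0 - \frac{11}{10} = - \frac{11}{10}$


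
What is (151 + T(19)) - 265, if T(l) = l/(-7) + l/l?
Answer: -810/7 ≈ -115.71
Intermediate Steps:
T(l) = 1 - l/7 (T(l) = l*(-⅐) + 1 = -l/7 + 1 = 1 - l/7)
(151 + T(19)) - 265 = (151 + (1 - ⅐*19)) - 265 = (151 + (1 - 19/7)) - 265 = (151 - 12/7) - 265 = 1045/7 - 265 = -810/7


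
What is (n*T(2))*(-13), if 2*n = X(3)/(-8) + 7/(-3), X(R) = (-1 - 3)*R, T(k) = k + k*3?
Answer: 130/3 ≈ 43.333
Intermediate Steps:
T(k) = 4*k (T(k) = k + 3*k = 4*k)
X(R) = -4*R
n = -5/12 (n = (-4*3/(-8) + 7/(-3))/2 = (-12*(-⅛) + 7*(-⅓))/2 = (3/2 - 7/3)/2 = (½)*(-⅚) = -5/12 ≈ -0.41667)
(n*T(2))*(-13) = -5*2/3*(-13) = -5/12*8*(-13) = -10/3*(-13) = 130/3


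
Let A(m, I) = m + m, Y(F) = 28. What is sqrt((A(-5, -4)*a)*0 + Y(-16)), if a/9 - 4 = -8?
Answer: 2*sqrt(7) ≈ 5.2915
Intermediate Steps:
a = -36 (a = 36 + 9*(-8) = 36 - 72 = -36)
A(m, I) = 2*m
sqrt((A(-5, -4)*a)*0 + Y(-16)) = sqrt(((2*(-5))*(-36))*0 + 28) = sqrt(-10*(-36)*0 + 28) = sqrt(360*0 + 28) = sqrt(0 + 28) = sqrt(28) = 2*sqrt(7)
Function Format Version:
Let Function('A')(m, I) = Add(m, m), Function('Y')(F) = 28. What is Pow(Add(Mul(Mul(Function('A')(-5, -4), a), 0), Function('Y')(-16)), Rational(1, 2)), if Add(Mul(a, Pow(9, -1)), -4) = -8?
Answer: Mul(2, Pow(7, Rational(1, 2))) ≈ 5.2915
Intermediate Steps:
a = -36 (a = Add(36, Mul(9, -8)) = Add(36, -72) = -36)
Function('A')(m, I) = Mul(2, m)
Pow(Add(Mul(Mul(Function('A')(-5, -4), a), 0), Function('Y')(-16)), Rational(1, 2)) = Pow(Add(Mul(Mul(Mul(2, -5), -36), 0), 28), Rational(1, 2)) = Pow(Add(Mul(Mul(-10, -36), 0), 28), Rational(1, 2)) = Pow(Add(Mul(360, 0), 28), Rational(1, 2)) = Pow(Add(0, 28), Rational(1, 2)) = Pow(28, Rational(1, 2)) = Mul(2, Pow(7, Rational(1, 2)))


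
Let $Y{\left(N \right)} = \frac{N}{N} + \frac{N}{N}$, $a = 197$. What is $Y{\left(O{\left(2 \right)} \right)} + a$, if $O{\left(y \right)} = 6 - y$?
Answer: $199$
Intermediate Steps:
$Y{\left(N \right)} = 2$ ($Y{\left(N \right)} = 1 + 1 = 2$)
$Y{\left(O{\left(2 \right)} \right)} + a = 2 + 197 = 199$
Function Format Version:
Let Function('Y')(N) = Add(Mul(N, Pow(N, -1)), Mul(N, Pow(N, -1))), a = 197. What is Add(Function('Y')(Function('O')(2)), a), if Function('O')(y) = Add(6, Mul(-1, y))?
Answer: 199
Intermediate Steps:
Function('Y')(N) = 2 (Function('Y')(N) = Add(1, 1) = 2)
Add(Function('Y')(Function('O')(2)), a) = Add(2, 197) = 199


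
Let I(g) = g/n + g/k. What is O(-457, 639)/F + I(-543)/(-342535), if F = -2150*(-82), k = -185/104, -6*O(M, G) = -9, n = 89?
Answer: -68793218859/79544286082600 ≈ -0.00086484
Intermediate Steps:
O(M, G) = 3/2 (O(M, G) = -1/6*(-9) = 3/2)
k = -185/104 (k = -185*1/104 = -185/104 ≈ -1.7788)
I(g) = -9071*g/16465 (I(g) = g/89 + g/(-185/104) = g*(1/89) + g*(-104/185) = g/89 - 104*g/185 = -9071*g/16465)
F = 176300
O(-457, 639)/F + I(-543)/(-342535) = (3/2)/176300 - 9071/16465*(-543)/(-342535) = (3/2)*(1/176300) + (4925553/16465)*(-1/342535) = 3/352600 - 4925553/5639838775 = -68793218859/79544286082600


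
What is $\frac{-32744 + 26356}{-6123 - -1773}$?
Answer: $\frac{3194}{2175} \approx 1.4685$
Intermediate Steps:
$\frac{-32744 + 26356}{-6123 - -1773} = - \frac{6388}{-6123 + \left(-17890 + 19663\right)} = - \frac{6388}{-6123 + 1773} = - \frac{6388}{-4350} = \left(-6388\right) \left(- \frac{1}{4350}\right) = \frac{3194}{2175}$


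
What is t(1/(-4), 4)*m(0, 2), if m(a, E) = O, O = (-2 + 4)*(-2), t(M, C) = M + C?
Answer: -15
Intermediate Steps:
t(M, C) = C + M
O = -4 (O = 2*(-2) = -4)
m(a, E) = -4
t(1/(-4), 4)*m(0, 2) = (4 + 1/(-4))*(-4) = (4 - 1/4)*(-4) = (15/4)*(-4) = -15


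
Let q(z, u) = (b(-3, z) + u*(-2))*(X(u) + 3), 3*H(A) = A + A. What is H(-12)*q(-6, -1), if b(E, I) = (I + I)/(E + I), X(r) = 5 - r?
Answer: -240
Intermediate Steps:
H(A) = 2*A/3 (H(A) = (A + A)/3 = (2*A)/3 = 2*A/3)
b(E, I) = 2*I/(E + I) (b(E, I) = (2*I)/(E + I) = 2*I/(E + I))
q(z, u) = (8 - u)*(-2*u + 2*z/(-3 + z)) (q(z, u) = (2*z/(-3 + z) + u*(-2))*((5 - u) + 3) = (2*z/(-3 + z) - 2*u)*(8 - u) = (-2*u + 2*z/(-3 + z))*(8 - u) = (8 - u)*(-2*u + 2*z/(-3 + z)))
H(-12)*q(-6, -1) = ((2/3)*(-12))*(2*(3*(-6) - 1*(-6)*(-5 - 1) - (-8 - 1)*(-3 - 6))/(-3 - 6)) = -16*(-18 - 1*(-6)*(-6) - 1*(-9)*(-9))/(-9) = -16*(-1)*(-18 - 36 - 81)/9 = -16*(-1)*(-135)/9 = -8*30 = -240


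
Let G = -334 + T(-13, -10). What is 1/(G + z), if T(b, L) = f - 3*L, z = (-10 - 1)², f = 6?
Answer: -1/177 ≈ -0.0056497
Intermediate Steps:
z = 121 (z = (-11)² = 121)
T(b, L) = 6 - 3*L
G = -298 (G = -334 + (6 - 3*(-10)) = -334 + (6 + 30) = -334 + 36 = -298)
1/(G + z) = 1/(-298 + 121) = 1/(-177) = -1/177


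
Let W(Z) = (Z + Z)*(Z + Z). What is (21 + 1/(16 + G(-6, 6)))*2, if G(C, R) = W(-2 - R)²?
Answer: 1376593/32776 ≈ 42.000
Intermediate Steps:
W(Z) = 4*Z² (W(Z) = (2*Z)*(2*Z) = 4*Z²)
G(C, R) = 16*(-2 - R)⁴ (G(C, R) = (4*(-2 - R)²)² = 16*(-2 - R)⁴)
(21 + 1/(16 + G(-6, 6)))*2 = (21 + 1/(16 + 16*(2 + 6)⁴))*2 = (21 + 1/(16 + 16*8⁴))*2 = (21 + 1/(16 + 16*4096))*2 = (21 + 1/(16 + 65536))*2 = (21 + 1/65552)*2 = (1376593/65552)*2 = 1376593/32776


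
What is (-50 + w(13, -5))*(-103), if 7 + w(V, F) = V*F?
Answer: 12566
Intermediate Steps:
w(V, F) = -7 + F*V (w(V, F) = -7 + V*F = -7 + F*V)
(-50 + w(13, -5))*(-103) = (-50 + (-7 - 5*13))*(-103) = (-50 + (-7 - 65))*(-103) = (-50 - 72)*(-103) = -122*(-103) = 12566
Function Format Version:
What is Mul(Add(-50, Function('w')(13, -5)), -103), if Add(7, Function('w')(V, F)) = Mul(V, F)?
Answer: 12566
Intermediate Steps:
Function('w')(V, F) = Add(-7, Mul(F, V)) (Function('w')(V, F) = Add(-7, Mul(V, F)) = Add(-7, Mul(F, V)))
Mul(Add(-50, Function('w')(13, -5)), -103) = Mul(Add(-50, Add(-7, Mul(-5, 13))), -103) = Mul(Add(-50, Add(-7, -65)), -103) = Mul(Add(-50, -72), -103) = Mul(-122, -103) = 12566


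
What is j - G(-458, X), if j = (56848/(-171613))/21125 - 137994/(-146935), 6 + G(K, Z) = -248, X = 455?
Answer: 27160556286406524/106537414754875 ≈ 254.94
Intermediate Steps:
G(K, Z) = -254 (G(K, Z) = -6 - 248 = -254)
j = 100052938668274/106537414754875 (j = (56848*(-1/171613))*(1/21125) - 137994*(-1/146935) = -56848/171613*1/21125 + 137994/146935 = -56848/3625324625 + 137994/146935 = 100052938668274/106537414754875 ≈ 0.93913)
j - G(-458, X) = 100052938668274/106537414754875 - 1*(-254) = 100052938668274/106537414754875 + 254 = 27160556286406524/106537414754875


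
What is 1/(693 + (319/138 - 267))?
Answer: 138/59107 ≈ 0.0023347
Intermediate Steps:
1/(693 + (319/138 - 267)) = 1/(693 - 36527/138) = 1/(59107/138) = 138/59107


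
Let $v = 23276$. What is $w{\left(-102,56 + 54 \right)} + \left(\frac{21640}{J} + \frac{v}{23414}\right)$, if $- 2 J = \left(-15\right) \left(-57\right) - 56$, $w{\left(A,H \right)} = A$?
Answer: $- \frac{63107708}{406691} \approx -155.17$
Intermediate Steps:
$J = - \frac{799}{2}$ ($J = - \frac{\left(-15\right) \left(-57\right) - 56}{2} = - \frac{855 - 56}{2} = \left(- \frac{1}{2}\right) 799 = - \frac{799}{2} \approx -399.5$)
$w{\left(-102,56 + 54 \right)} + \left(\frac{21640}{J} + \frac{v}{23414}\right) = -102 + \left(\frac{21640}{- \frac{799}{2}} + \frac{23276}{23414}\right) = -102 + \left(21640 \left(- \frac{2}{799}\right) + 23276 \cdot \frac{1}{23414}\right) = -102 + \left(- \frac{43280}{799} + \frac{506}{509}\right) = -102 - \frac{21625226}{406691} = - \frac{63107708}{406691}$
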